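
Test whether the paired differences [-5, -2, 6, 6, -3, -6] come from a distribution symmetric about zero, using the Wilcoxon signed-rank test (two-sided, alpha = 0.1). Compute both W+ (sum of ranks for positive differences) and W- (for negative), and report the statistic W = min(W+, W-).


Step 1: Drop any zero differences (none here) and take |d_i|.
|d| = [5, 2, 6, 6, 3, 6]
Step 2: Midrank |d_i| (ties get averaged ranks).
ranks: |5|->3, |2|->1, |6|->5, |6|->5, |3|->2, |6|->5
Step 3: Attach original signs; sum ranks with positive sign and with negative sign.
W+ = 5 + 5 = 10
W- = 3 + 1 + 2 + 5 = 11
(Check: W+ + W- = 21 should equal n(n+1)/2 = 21.)
Step 4: Test statistic W = min(W+, W-) = 10.
Step 5: Ties in |d|, so use the tie-corrected normal approximation.
        E[W] = n(n+1)/4 = 6*7/4 = 10.5.
        Tie groups: |d|=6 (t=3); sum(t^3 - t) = 24.
        Var[W] = n(n+1)(2n+1)/24 - sum(t^3-t)/48 = 546/24 - 24/48 = 22.25.
        z = (W - E[W]) / sqrt(Var[W]) = (10 - 10.5) / 4.7170 = -0.1060.
        Two-sided p = 2*Phi(z) = 0.915583.
Step 6: alpha = 0.1. fail to reject H0.

W+ = 10, W- = 11, W = min = 10, p = 0.915583, fail to reject H0.


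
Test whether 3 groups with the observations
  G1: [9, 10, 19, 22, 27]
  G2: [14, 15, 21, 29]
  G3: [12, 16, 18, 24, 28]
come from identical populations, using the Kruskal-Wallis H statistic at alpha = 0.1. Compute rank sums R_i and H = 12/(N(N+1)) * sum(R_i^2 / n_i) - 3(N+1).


Step 1: Combine all N = 14 observations and assign midranks.
sorted (value, group, rank): (9,G1,1), (10,G1,2), (12,G3,3), (14,G2,4), (15,G2,5), (16,G3,6), (18,G3,7), (19,G1,8), (21,G2,9), (22,G1,10), (24,G3,11), (27,G1,12), (28,G3,13), (29,G2,14)
Step 2: Sum ranks within each group.
R_1 = 33 (n_1 = 5)
R_2 = 32 (n_2 = 4)
R_3 = 40 (n_3 = 5)
Step 3: H = 12/(N(N+1)) * sum(R_i^2/n_i) - 3(N+1)
     = 12/(14*15) * (33^2/5 + 32^2/4 + 40^2/5) - 3*15
     = 0.057143 * 793.8 - 45
     = 0.360000.
Step 4: No ties, so H is used without correction.
Step 5: Under H0, H ~ chi^2(2); p-value = 0.835270.
Step 6: alpha = 0.1. fail to reject H0.

H = 0.3600, df = 2, p = 0.835270, fail to reject H0.


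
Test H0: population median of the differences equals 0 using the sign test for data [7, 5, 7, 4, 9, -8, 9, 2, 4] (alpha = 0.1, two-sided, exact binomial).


Step 1: Discard zero differences. Original n = 9; n_eff = number of nonzero differences = 9.
Nonzero differences (with sign): +7, +5, +7, +4, +9, -8, +9, +2, +4
Step 2: Count signs: positive = 8, negative = 1.
Step 3: Under H0: P(positive) = 0.5, so the number of positives S ~ Bin(9, 0.5).
Step 4: Two-sided exact p-value = sum of Bin(9,0.5) probabilities at or below the observed probability = 0.039062.
Step 5: alpha = 0.1. reject H0.

n_eff = 9, pos = 8, neg = 1, p = 0.039062, reject H0.


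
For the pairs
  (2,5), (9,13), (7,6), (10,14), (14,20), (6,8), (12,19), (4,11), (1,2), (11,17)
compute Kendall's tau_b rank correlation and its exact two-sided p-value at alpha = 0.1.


Step 1: Enumerate the 45 unordered pairs (i,j) with i<j and classify each by sign(x_j-x_i) * sign(y_j-y_i).
  (1,2):dx=+7,dy=+8->C; (1,3):dx=+5,dy=+1->C; (1,4):dx=+8,dy=+9->C; (1,5):dx=+12,dy=+15->C
  (1,6):dx=+4,dy=+3->C; (1,7):dx=+10,dy=+14->C; (1,8):dx=+2,dy=+6->C; (1,9):dx=-1,dy=-3->C
  (1,10):dx=+9,dy=+12->C; (2,3):dx=-2,dy=-7->C; (2,4):dx=+1,dy=+1->C; (2,5):dx=+5,dy=+7->C
  (2,6):dx=-3,dy=-5->C; (2,7):dx=+3,dy=+6->C; (2,8):dx=-5,dy=-2->C; (2,9):dx=-8,dy=-11->C
  (2,10):dx=+2,dy=+4->C; (3,4):dx=+3,dy=+8->C; (3,5):dx=+7,dy=+14->C; (3,6):dx=-1,dy=+2->D
  (3,7):dx=+5,dy=+13->C; (3,8):dx=-3,dy=+5->D; (3,9):dx=-6,dy=-4->C; (3,10):dx=+4,dy=+11->C
  (4,5):dx=+4,dy=+6->C; (4,6):dx=-4,dy=-6->C; (4,7):dx=+2,dy=+5->C; (4,8):dx=-6,dy=-3->C
  (4,9):dx=-9,dy=-12->C; (4,10):dx=+1,dy=+3->C; (5,6):dx=-8,dy=-12->C; (5,7):dx=-2,dy=-1->C
  (5,8):dx=-10,dy=-9->C; (5,9):dx=-13,dy=-18->C; (5,10):dx=-3,dy=-3->C; (6,7):dx=+6,dy=+11->C
  (6,8):dx=-2,dy=+3->D; (6,9):dx=-5,dy=-6->C; (6,10):dx=+5,dy=+9->C; (7,8):dx=-8,dy=-8->C
  (7,9):dx=-11,dy=-17->C; (7,10):dx=-1,dy=-2->C; (8,9):dx=-3,dy=-9->C; (8,10):dx=+7,dy=+6->C
  (9,10):dx=+10,dy=+15->C
Step 2: C = 42, D = 3, total pairs = 45.
Step 3: tau = (C - D)/(n(n-1)/2) = (42 - 3)/45 = 0.866667.
Step 4: Exact two-sided p-value (enumerate n! = 3628800 permutations of y under H0): p = 0.000115.
Step 5: alpha = 0.1. reject H0.

tau_b = 0.8667 (C=42, D=3), p = 0.000115, reject H0.


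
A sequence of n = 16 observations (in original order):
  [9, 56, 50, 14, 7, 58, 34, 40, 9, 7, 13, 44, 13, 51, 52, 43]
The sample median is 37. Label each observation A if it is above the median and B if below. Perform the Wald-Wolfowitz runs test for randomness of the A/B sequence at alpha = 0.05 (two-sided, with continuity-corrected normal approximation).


Step 1: Compute median = 37; label A = above, B = below.
Labels in order: BAABBABABBBABAAA  (n_A = 8, n_B = 8)
Step 2: Count runs R = 10.
Step 3: Under H0 (random ordering), E[R] = 2*n_A*n_B/(n_A+n_B) + 1 = 2*8*8/16 + 1 = 9.0000.
        Var[R] = 2*n_A*n_B*(2*n_A*n_B - n_A - n_B) / ((n_A+n_B)^2 * (n_A+n_B-1)) = 14336/3840 = 3.7333.
        SD[R] = 1.9322.
Step 4: Continuity-corrected z = (R - 0.5 - E[R]) / SD[R] = (10 - 0.5 - 9.0000) / 1.9322 = 0.2588.
Step 5: Two-sided p-value via normal approximation = 2*(1 - Phi(|z|)) = 0.795809.
Step 6: alpha = 0.05. fail to reject H0.

R = 10, z = 0.2588, p = 0.795809, fail to reject H0.


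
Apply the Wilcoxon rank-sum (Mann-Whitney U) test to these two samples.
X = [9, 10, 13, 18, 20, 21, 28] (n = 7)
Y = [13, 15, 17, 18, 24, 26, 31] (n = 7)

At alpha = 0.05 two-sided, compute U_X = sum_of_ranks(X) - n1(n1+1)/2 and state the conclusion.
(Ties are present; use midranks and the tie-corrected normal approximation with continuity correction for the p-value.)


Step 1: Combine and sort all 14 observations; assign midranks.
sorted (value, group): (9,X), (10,X), (13,X), (13,Y), (15,Y), (17,Y), (18,X), (18,Y), (20,X), (21,X), (24,Y), (26,Y), (28,X), (31,Y)
ranks: 9->1, 10->2, 13->3.5, 13->3.5, 15->5, 17->6, 18->7.5, 18->7.5, 20->9, 21->10, 24->11, 26->12, 28->13, 31->14
Step 2: Rank sum for X: R1 = 1 + 2 + 3.5 + 7.5 + 9 + 10 + 13 = 46.
Step 3: U_X = R1 - n1(n1+1)/2 = 46 - 7*8/2 = 46 - 28 = 18.
       U_Y = n1*n2 - U_X = 49 - 18 = 31.
Step 4: Ties are present, so use the tie-corrected normal approximation (with continuity correction) for the p-value.
Step 5: p-value = 0.442284; compare to alpha = 0.05. fail to reject H0.

U_X = 18, p = 0.442284, fail to reject H0 at alpha = 0.05.


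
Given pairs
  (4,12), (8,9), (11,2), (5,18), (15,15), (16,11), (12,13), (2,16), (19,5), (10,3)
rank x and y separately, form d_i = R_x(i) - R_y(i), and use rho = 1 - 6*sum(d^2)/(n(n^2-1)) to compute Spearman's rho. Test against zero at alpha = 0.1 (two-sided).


Step 1: Rank x and y separately (midranks; no ties here).
rank(x): 4->2, 8->4, 11->6, 5->3, 15->8, 16->9, 12->7, 2->1, 19->10, 10->5
rank(y): 12->6, 9->4, 2->1, 18->10, 15->8, 11->5, 13->7, 16->9, 5->3, 3->2
Step 2: d_i = R_x(i) - R_y(i); compute d_i^2.
  (2-6)^2=16, (4-4)^2=0, (6-1)^2=25, (3-10)^2=49, (8-8)^2=0, (9-5)^2=16, (7-7)^2=0, (1-9)^2=64, (10-3)^2=49, (5-2)^2=9
sum(d^2) = 228.
Step 3: rho = 1 - 6*228 / (10*(10^2 - 1)) = 1 - 1368/990 = -0.381818.
Step 4: Under H0, t = rho * sqrt((n-2)/(1-rho^2)) = -1.1685 ~ t(8).
Step 5: Two-sided p-value from the t-distribution with 8 df = 0.276255.
Step 6: alpha = 0.1. fail to reject H0.

rho = -0.3818, p = 0.276255, fail to reject H0 at alpha = 0.1.


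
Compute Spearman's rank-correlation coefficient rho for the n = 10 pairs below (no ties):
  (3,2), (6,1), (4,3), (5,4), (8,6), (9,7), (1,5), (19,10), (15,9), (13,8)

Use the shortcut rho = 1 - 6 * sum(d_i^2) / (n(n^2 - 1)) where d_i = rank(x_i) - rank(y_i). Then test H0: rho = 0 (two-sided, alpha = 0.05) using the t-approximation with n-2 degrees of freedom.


Step 1: Rank x and y separately (midranks; no ties here).
rank(x): 3->2, 6->5, 4->3, 5->4, 8->6, 9->7, 1->1, 19->10, 15->9, 13->8
rank(y): 2->2, 1->1, 3->3, 4->4, 6->6, 7->7, 5->5, 10->10, 9->9, 8->8
Step 2: d_i = R_x(i) - R_y(i); compute d_i^2.
  (2-2)^2=0, (5-1)^2=16, (3-3)^2=0, (4-4)^2=0, (6-6)^2=0, (7-7)^2=0, (1-5)^2=16, (10-10)^2=0, (9-9)^2=0, (8-8)^2=0
sum(d^2) = 32.
Step 3: rho = 1 - 6*32 / (10*(10^2 - 1)) = 1 - 192/990 = 0.806061.
Step 4: Under H0, t = rho * sqrt((n-2)/(1-rho^2)) = 3.8522 ~ t(8).
Step 5: Two-sided p-value from the t-distribution with 8 df = 0.004862.
Step 6: alpha = 0.05. reject H0.

rho = 0.8061, p = 0.004862, reject H0 at alpha = 0.05.


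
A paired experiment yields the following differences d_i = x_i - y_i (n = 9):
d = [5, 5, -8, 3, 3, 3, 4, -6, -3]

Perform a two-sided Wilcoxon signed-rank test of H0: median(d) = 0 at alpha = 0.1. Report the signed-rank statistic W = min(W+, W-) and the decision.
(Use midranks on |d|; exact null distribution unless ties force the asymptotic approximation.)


Step 1: Drop any zero differences (none here) and take |d_i|.
|d| = [5, 5, 8, 3, 3, 3, 4, 6, 3]
Step 2: Midrank |d_i| (ties get averaged ranks).
ranks: |5|->6.5, |5|->6.5, |8|->9, |3|->2.5, |3|->2.5, |3|->2.5, |4|->5, |6|->8, |3|->2.5
Step 3: Attach original signs; sum ranks with positive sign and with negative sign.
W+ = 6.5 + 6.5 + 2.5 + 2.5 + 2.5 + 5 = 25.5
W- = 9 + 8 + 2.5 = 19.5
(Check: W+ + W- = 45 should equal n(n+1)/2 = 45.)
Step 4: Test statistic W = min(W+, W-) = 19.5.
Step 5: Ties in |d|, so use the tie-corrected normal approximation.
        E[W] = n(n+1)/4 = 9*10/4 = 22.5.
        Tie groups: |d|=3 (t=4), |d|=5 (t=2); sum(t^3 - t) = 66.
        Var[W] = n(n+1)(2n+1)/24 - sum(t^3-t)/48 = 1710/24 - 66/48 = 69.875.
        z = (W - E[W]) / sqrt(Var[W]) = (19.5 - 22.5) / 8.3591 = -0.3589.
        Two-sided p = 2*Phi(z) = 0.719678.
Step 6: alpha = 0.1. fail to reject H0.

W+ = 25.5, W- = 19.5, W = min = 19.5, p = 0.719678, fail to reject H0.


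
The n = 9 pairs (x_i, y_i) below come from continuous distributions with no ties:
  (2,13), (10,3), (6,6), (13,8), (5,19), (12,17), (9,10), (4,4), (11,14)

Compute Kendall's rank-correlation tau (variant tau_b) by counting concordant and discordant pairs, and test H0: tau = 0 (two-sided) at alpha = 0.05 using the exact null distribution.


Step 1: Enumerate the 36 unordered pairs (i,j) with i<j and classify each by sign(x_j-x_i) * sign(y_j-y_i).
  (1,2):dx=+8,dy=-10->D; (1,3):dx=+4,dy=-7->D; (1,4):dx=+11,dy=-5->D; (1,5):dx=+3,dy=+6->C
  (1,6):dx=+10,dy=+4->C; (1,7):dx=+7,dy=-3->D; (1,8):dx=+2,dy=-9->D; (1,9):dx=+9,dy=+1->C
  (2,3):dx=-4,dy=+3->D; (2,4):dx=+3,dy=+5->C; (2,5):dx=-5,dy=+16->D; (2,6):dx=+2,dy=+14->C
  (2,7):dx=-1,dy=+7->D; (2,8):dx=-6,dy=+1->D; (2,9):dx=+1,dy=+11->C; (3,4):dx=+7,dy=+2->C
  (3,5):dx=-1,dy=+13->D; (3,6):dx=+6,dy=+11->C; (3,7):dx=+3,dy=+4->C; (3,8):dx=-2,dy=-2->C
  (3,9):dx=+5,dy=+8->C; (4,5):dx=-8,dy=+11->D; (4,6):dx=-1,dy=+9->D; (4,7):dx=-4,dy=+2->D
  (4,8):dx=-9,dy=-4->C; (4,9):dx=-2,dy=+6->D; (5,6):dx=+7,dy=-2->D; (5,7):dx=+4,dy=-9->D
  (5,8):dx=-1,dy=-15->C; (5,9):dx=+6,dy=-5->D; (6,7):dx=-3,dy=-7->C; (6,8):dx=-8,dy=-13->C
  (6,9):dx=-1,dy=-3->C; (7,8):dx=-5,dy=-6->C; (7,9):dx=+2,dy=+4->C; (8,9):dx=+7,dy=+10->C
Step 2: C = 19, D = 17, total pairs = 36.
Step 3: tau = (C - D)/(n(n-1)/2) = (19 - 17)/36 = 0.055556.
Step 4: Exact two-sided p-value (enumerate n! = 362880 permutations of y under H0): p = 0.919455.
Step 5: alpha = 0.05. fail to reject H0.

tau_b = 0.0556 (C=19, D=17), p = 0.919455, fail to reject H0.


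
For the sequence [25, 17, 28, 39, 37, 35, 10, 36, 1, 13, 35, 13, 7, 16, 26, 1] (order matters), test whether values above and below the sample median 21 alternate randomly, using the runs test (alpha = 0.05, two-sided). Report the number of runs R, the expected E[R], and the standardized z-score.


Step 1: Compute median = 21; label A = above, B = below.
Labels in order: ABAAAABABBABBBAB  (n_A = 8, n_B = 8)
Step 2: Count runs R = 10.
Step 3: Under H0 (random ordering), E[R] = 2*n_A*n_B/(n_A+n_B) + 1 = 2*8*8/16 + 1 = 9.0000.
        Var[R] = 2*n_A*n_B*(2*n_A*n_B - n_A - n_B) / ((n_A+n_B)^2 * (n_A+n_B-1)) = 14336/3840 = 3.7333.
        SD[R] = 1.9322.
Step 4: Continuity-corrected z = (R - 0.5 - E[R]) / SD[R] = (10 - 0.5 - 9.0000) / 1.9322 = 0.2588.
Step 5: Two-sided p-value via normal approximation = 2*(1 - Phi(|z|)) = 0.795809.
Step 6: alpha = 0.05. fail to reject H0.

R = 10, z = 0.2588, p = 0.795809, fail to reject H0.


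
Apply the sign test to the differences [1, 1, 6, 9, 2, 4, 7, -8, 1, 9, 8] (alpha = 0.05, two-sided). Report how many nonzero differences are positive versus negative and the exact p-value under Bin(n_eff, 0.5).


Step 1: Discard zero differences. Original n = 11; n_eff = number of nonzero differences = 11.
Nonzero differences (with sign): +1, +1, +6, +9, +2, +4, +7, -8, +1, +9, +8
Step 2: Count signs: positive = 10, negative = 1.
Step 3: Under H0: P(positive) = 0.5, so the number of positives S ~ Bin(11, 0.5).
Step 4: Two-sided exact p-value = sum of Bin(11,0.5) probabilities at or below the observed probability = 0.011719.
Step 5: alpha = 0.05. reject H0.

n_eff = 11, pos = 10, neg = 1, p = 0.011719, reject H0.


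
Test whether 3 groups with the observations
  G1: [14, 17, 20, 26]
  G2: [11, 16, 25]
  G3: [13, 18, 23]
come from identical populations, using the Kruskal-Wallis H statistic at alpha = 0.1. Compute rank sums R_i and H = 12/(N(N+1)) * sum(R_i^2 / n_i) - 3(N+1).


Step 1: Combine all N = 10 observations and assign midranks.
sorted (value, group, rank): (11,G2,1), (13,G3,2), (14,G1,3), (16,G2,4), (17,G1,5), (18,G3,6), (20,G1,7), (23,G3,8), (25,G2,9), (26,G1,10)
Step 2: Sum ranks within each group.
R_1 = 25 (n_1 = 4)
R_2 = 14 (n_2 = 3)
R_3 = 16 (n_3 = 3)
Step 3: H = 12/(N(N+1)) * sum(R_i^2/n_i) - 3(N+1)
     = 12/(10*11) * (25^2/4 + 14^2/3 + 16^2/3) - 3*11
     = 0.109091 * 306.917 - 33
     = 0.481818.
Step 4: No ties, so H is used without correction.
Step 5: Under H0, H ~ chi^2(2); p-value = 0.785913.
Step 6: alpha = 0.1. fail to reject H0.

H = 0.4818, df = 2, p = 0.785913, fail to reject H0.


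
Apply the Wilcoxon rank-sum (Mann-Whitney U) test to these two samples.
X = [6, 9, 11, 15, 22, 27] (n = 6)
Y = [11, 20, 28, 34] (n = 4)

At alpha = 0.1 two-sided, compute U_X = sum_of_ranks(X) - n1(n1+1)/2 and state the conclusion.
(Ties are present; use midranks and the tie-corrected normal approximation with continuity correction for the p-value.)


Step 1: Combine and sort all 10 observations; assign midranks.
sorted (value, group): (6,X), (9,X), (11,X), (11,Y), (15,X), (20,Y), (22,X), (27,X), (28,Y), (34,Y)
ranks: 6->1, 9->2, 11->3.5, 11->3.5, 15->5, 20->6, 22->7, 27->8, 28->9, 34->10
Step 2: Rank sum for X: R1 = 1 + 2 + 3.5 + 5 + 7 + 8 = 26.5.
Step 3: U_X = R1 - n1(n1+1)/2 = 26.5 - 6*7/2 = 26.5 - 21 = 5.5.
       U_Y = n1*n2 - U_X = 24 - 5.5 = 18.5.
Step 4: Ties are present, so use the tie-corrected normal approximation (with continuity correction) for the p-value.
Step 5: p-value = 0.199458; compare to alpha = 0.1. fail to reject H0.

U_X = 5.5, p = 0.199458, fail to reject H0 at alpha = 0.1.


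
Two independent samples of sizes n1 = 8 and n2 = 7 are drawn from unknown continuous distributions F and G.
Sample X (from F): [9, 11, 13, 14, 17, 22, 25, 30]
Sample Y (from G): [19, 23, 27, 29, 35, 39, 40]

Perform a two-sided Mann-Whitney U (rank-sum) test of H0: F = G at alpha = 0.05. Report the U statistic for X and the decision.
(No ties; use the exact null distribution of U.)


Step 1: Combine and sort all 15 observations; assign midranks.
sorted (value, group): (9,X), (11,X), (13,X), (14,X), (17,X), (19,Y), (22,X), (23,Y), (25,X), (27,Y), (29,Y), (30,X), (35,Y), (39,Y), (40,Y)
ranks: 9->1, 11->2, 13->3, 14->4, 17->5, 19->6, 22->7, 23->8, 25->9, 27->10, 29->11, 30->12, 35->13, 39->14, 40->15
Step 2: Rank sum for X: R1 = 1 + 2 + 3 + 4 + 5 + 7 + 9 + 12 = 43.
Step 3: U_X = R1 - n1(n1+1)/2 = 43 - 8*9/2 = 43 - 36 = 7.
       U_Y = n1*n2 - U_X = 56 - 7 = 49.
Step 4: No ties, so the exact null distribution of U (based on enumerating the C(15,8) = 6435 equally likely rank assignments) gives the two-sided p-value.
Step 5: p-value = 0.013986; compare to alpha = 0.05. reject H0.

U_X = 7, p = 0.013986, reject H0 at alpha = 0.05.


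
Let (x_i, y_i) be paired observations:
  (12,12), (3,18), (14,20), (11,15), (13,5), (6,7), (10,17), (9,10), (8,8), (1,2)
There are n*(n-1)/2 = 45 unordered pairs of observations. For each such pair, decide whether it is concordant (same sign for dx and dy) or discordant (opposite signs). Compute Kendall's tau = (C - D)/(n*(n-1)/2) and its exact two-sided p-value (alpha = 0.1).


Step 1: Enumerate the 45 unordered pairs (i,j) with i<j and classify each by sign(x_j-x_i) * sign(y_j-y_i).
  (1,2):dx=-9,dy=+6->D; (1,3):dx=+2,dy=+8->C; (1,4):dx=-1,dy=+3->D; (1,5):dx=+1,dy=-7->D
  (1,6):dx=-6,dy=-5->C; (1,7):dx=-2,dy=+5->D; (1,8):dx=-3,dy=-2->C; (1,9):dx=-4,dy=-4->C
  (1,10):dx=-11,dy=-10->C; (2,3):dx=+11,dy=+2->C; (2,4):dx=+8,dy=-3->D; (2,5):dx=+10,dy=-13->D
  (2,6):dx=+3,dy=-11->D; (2,7):dx=+7,dy=-1->D; (2,8):dx=+6,dy=-8->D; (2,9):dx=+5,dy=-10->D
  (2,10):dx=-2,dy=-16->C; (3,4):dx=-3,dy=-5->C; (3,5):dx=-1,dy=-15->C; (3,6):dx=-8,dy=-13->C
  (3,7):dx=-4,dy=-3->C; (3,8):dx=-5,dy=-10->C; (3,9):dx=-6,dy=-12->C; (3,10):dx=-13,dy=-18->C
  (4,5):dx=+2,dy=-10->D; (4,6):dx=-5,dy=-8->C; (4,7):dx=-1,dy=+2->D; (4,8):dx=-2,dy=-5->C
  (4,9):dx=-3,dy=-7->C; (4,10):dx=-10,dy=-13->C; (5,6):dx=-7,dy=+2->D; (5,7):dx=-3,dy=+12->D
  (5,8):dx=-4,dy=+5->D; (5,9):dx=-5,dy=+3->D; (5,10):dx=-12,dy=-3->C; (6,7):dx=+4,dy=+10->C
  (6,8):dx=+3,dy=+3->C; (6,9):dx=+2,dy=+1->C; (6,10):dx=-5,dy=-5->C; (7,8):dx=-1,dy=-7->C
  (7,9):dx=-2,dy=-9->C; (7,10):dx=-9,dy=-15->C; (8,9):dx=-1,dy=-2->C; (8,10):dx=-8,dy=-8->C
  (9,10):dx=-7,dy=-6->C
Step 2: C = 29, D = 16, total pairs = 45.
Step 3: tau = (C - D)/(n(n-1)/2) = (29 - 16)/45 = 0.288889.
Step 4: Exact two-sided p-value (enumerate n! = 3628800 permutations of y under H0): p = 0.291248.
Step 5: alpha = 0.1. fail to reject H0.

tau_b = 0.2889 (C=29, D=16), p = 0.291248, fail to reject H0.


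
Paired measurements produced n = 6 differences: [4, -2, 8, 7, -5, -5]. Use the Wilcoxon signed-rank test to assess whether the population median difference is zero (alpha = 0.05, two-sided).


Step 1: Drop any zero differences (none here) and take |d_i|.
|d| = [4, 2, 8, 7, 5, 5]
Step 2: Midrank |d_i| (ties get averaged ranks).
ranks: |4|->2, |2|->1, |8|->6, |7|->5, |5|->3.5, |5|->3.5
Step 3: Attach original signs; sum ranks with positive sign and with negative sign.
W+ = 2 + 6 + 5 = 13
W- = 1 + 3.5 + 3.5 = 8
(Check: W+ + W- = 21 should equal n(n+1)/2 = 21.)
Step 4: Test statistic W = min(W+, W-) = 8.
Step 5: Ties in |d|, so use the tie-corrected normal approximation.
        E[W] = n(n+1)/4 = 6*7/4 = 10.5.
        Tie groups: |d|=5 (t=2); sum(t^3 - t) = 6.
        Var[W] = n(n+1)(2n+1)/24 - sum(t^3-t)/48 = 546/24 - 6/48 = 22.625.
        z = (W - E[W]) / sqrt(Var[W]) = (8 - 10.5) / 4.7566 = -0.5256.
        Two-sided p = 2*Phi(z) = 0.599174.
Step 6: alpha = 0.05. fail to reject H0.

W+ = 13, W- = 8, W = min = 8, p = 0.599174, fail to reject H0.


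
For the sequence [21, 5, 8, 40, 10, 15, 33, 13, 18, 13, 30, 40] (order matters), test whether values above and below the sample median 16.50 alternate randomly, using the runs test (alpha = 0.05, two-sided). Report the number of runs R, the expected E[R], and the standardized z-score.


Step 1: Compute median = 16.50; label A = above, B = below.
Labels in order: ABBABBABABAA  (n_A = 6, n_B = 6)
Step 2: Count runs R = 9.
Step 3: Under H0 (random ordering), E[R] = 2*n_A*n_B/(n_A+n_B) + 1 = 2*6*6/12 + 1 = 7.0000.
        Var[R] = 2*n_A*n_B*(2*n_A*n_B - n_A - n_B) / ((n_A+n_B)^2 * (n_A+n_B-1)) = 4320/1584 = 2.7273.
        SD[R] = 1.6514.
Step 4: Continuity-corrected z = (R - 0.5 - E[R]) / SD[R] = (9 - 0.5 - 7.0000) / 1.6514 = 0.9083.
Step 5: Two-sided p-value via normal approximation = 2*(1 - Phi(|z|)) = 0.363722.
Step 6: alpha = 0.05. fail to reject H0.

R = 9, z = 0.9083, p = 0.363722, fail to reject H0.


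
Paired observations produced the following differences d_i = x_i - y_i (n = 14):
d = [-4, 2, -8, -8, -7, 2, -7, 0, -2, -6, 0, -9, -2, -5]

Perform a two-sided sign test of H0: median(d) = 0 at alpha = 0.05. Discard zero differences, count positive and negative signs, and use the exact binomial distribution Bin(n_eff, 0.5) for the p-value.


Step 1: Discard zero differences. Original n = 14; n_eff = number of nonzero differences = 12.
Nonzero differences (with sign): -4, +2, -8, -8, -7, +2, -7, -2, -6, -9, -2, -5
Step 2: Count signs: positive = 2, negative = 10.
Step 3: Under H0: P(positive) = 0.5, so the number of positives S ~ Bin(12, 0.5).
Step 4: Two-sided exact p-value = sum of Bin(12,0.5) probabilities at or below the observed probability = 0.038574.
Step 5: alpha = 0.05. reject H0.

n_eff = 12, pos = 2, neg = 10, p = 0.038574, reject H0.


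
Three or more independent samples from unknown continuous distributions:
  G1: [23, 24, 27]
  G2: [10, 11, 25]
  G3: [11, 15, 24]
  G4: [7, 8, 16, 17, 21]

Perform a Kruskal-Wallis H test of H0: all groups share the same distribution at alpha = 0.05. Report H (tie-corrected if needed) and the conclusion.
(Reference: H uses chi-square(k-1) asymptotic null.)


Step 1: Combine all N = 14 observations and assign midranks.
sorted (value, group, rank): (7,G4,1), (8,G4,2), (10,G2,3), (11,G2,4.5), (11,G3,4.5), (15,G3,6), (16,G4,7), (17,G4,8), (21,G4,9), (23,G1,10), (24,G1,11.5), (24,G3,11.5), (25,G2,13), (27,G1,14)
Step 2: Sum ranks within each group.
R_1 = 35.5 (n_1 = 3)
R_2 = 20.5 (n_2 = 3)
R_3 = 22 (n_3 = 3)
R_4 = 27 (n_4 = 5)
Step 3: H = 12/(N(N+1)) * sum(R_i^2/n_i) - 3(N+1)
     = 12/(14*15) * (35.5^2/3 + 20.5^2/3 + 22^2/3 + 27^2/5) - 3*15
     = 0.057143 * 867.3 - 45
     = 4.560000.
Step 4: Ties present; correction factor C = 1 - 12/(14^3 - 14) = 0.995604. Corrected H = 4.560000 / 0.995604 = 4.580132.
Step 5: Under H0, H ~ chi^2(3); p-value = 0.205253.
Step 6: alpha = 0.05. fail to reject H0.

H = 4.5801, df = 3, p = 0.205253, fail to reject H0.


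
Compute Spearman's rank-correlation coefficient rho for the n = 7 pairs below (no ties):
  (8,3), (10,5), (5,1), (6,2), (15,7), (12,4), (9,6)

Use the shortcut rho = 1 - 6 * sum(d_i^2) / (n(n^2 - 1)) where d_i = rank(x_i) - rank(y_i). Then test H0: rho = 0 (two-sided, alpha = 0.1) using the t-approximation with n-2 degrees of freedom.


Step 1: Rank x and y separately (midranks; no ties here).
rank(x): 8->3, 10->5, 5->1, 6->2, 15->7, 12->6, 9->4
rank(y): 3->3, 5->5, 1->1, 2->2, 7->7, 4->4, 6->6
Step 2: d_i = R_x(i) - R_y(i); compute d_i^2.
  (3-3)^2=0, (5-5)^2=0, (1-1)^2=0, (2-2)^2=0, (7-7)^2=0, (6-4)^2=4, (4-6)^2=4
sum(d^2) = 8.
Step 3: rho = 1 - 6*8 / (7*(7^2 - 1)) = 1 - 48/336 = 0.857143.
Step 4: Under H0, t = rho * sqrt((n-2)/(1-rho^2)) = 3.7210 ~ t(5).
Step 5: Two-sided p-value from the t-distribution with 5 df = 0.013697.
Step 6: alpha = 0.1. reject H0.

rho = 0.8571, p = 0.013697, reject H0 at alpha = 0.1.


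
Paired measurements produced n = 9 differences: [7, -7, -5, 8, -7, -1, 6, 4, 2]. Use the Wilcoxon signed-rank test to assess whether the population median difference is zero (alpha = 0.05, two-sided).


Step 1: Drop any zero differences (none here) and take |d_i|.
|d| = [7, 7, 5, 8, 7, 1, 6, 4, 2]
Step 2: Midrank |d_i| (ties get averaged ranks).
ranks: |7|->7, |7|->7, |5|->4, |8|->9, |7|->7, |1|->1, |6|->5, |4|->3, |2|->2
Step 3: Attach original signs; sum ranks with positive sign and with negative sign.
W+ = 7 + 9 + 5 + 3 + 2 = 26
W- = 7 + 4 + 7 + 1 = 19
(Check: W+ + W- = 45 should equal n(n+1)/2 = 45.)
Step 4: Test statistic W = min(W+, W-) = 19.
Step 5: Ties in |d|, so use the tie-corrected normal approximation.
        E[W] = n(n+1)/4 = 9*10/4 = 22.5.
        Tie groups: |d|=7 (t=3); sum(t^3 - t) = 24.
        Var[W] = n(n+1)(2n+1)/24 - sum(t^3-t)/48 = 1710/24 - 24/48 = 70.75.
        z = (W - E[W]) / sqrt(Var[W]) = (19 - 22.5) / 8.4113 = -0.4161.
        Two-sided p = 2*Phi(z) = 0.677332.
Step 6: alpha = 0.05. fail to reject H0.

W+ = 26, W- = 19, W = min = 19, p = 0.677332, fail to reject H0.


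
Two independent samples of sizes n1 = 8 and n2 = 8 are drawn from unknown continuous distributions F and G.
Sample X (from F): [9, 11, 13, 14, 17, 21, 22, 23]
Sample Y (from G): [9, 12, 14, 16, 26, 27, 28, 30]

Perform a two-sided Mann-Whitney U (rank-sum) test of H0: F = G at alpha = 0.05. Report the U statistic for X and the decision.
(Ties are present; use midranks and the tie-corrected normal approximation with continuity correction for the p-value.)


Step 1: Combine and sort all 16 observations; assign midranks.
sorted (value, group): (9,X), (9,Y), (11,X), (12,Y), (13,X), (14,X), (14,Y), (16,Y), (17,X), (21,X), (22,X), (23,X), (26,Y), (27,Y), (28,Y), (30,Y)
ranks: 9->1.5, 9->1.5, 11->3, 12->4, 13->5, 14->6.5, 14->6.5, 16->8, 17->9, 21->10, 22->11, 23->12, 26->13, 27->14, 28->15, 30->16
Step 2: Rank sum for X: R1 = 1.5 + 3 + 5 + 6.5 + 9 + 10 + 11 + 12 = 58.
Step 3: U_X = R1 - n1(n1+1)/2 = 58 - 8*9/2 = 58 - 36 = 22.
       U_Y = n1*n2 - U_X = 64 - 22 = 42.
Step 4: Ties are present, so use the tie-corrected normal approximation (with continuity correction) for the p-value.
Step 5: p-value = 0.317712; compare to alpha = 0.05. fail to reject H0.

U_X = 22, p = 0.317712, fail to reject H0 at alpha = 0.05.


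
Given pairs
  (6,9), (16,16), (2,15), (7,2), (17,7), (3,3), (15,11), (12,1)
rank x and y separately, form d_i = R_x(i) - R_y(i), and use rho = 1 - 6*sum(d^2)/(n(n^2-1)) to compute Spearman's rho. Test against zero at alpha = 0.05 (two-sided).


Step 1: Rank x and y separately (midranks; no ties here).
rank(x): 6->3, 16->7, 2->1, 7->4, 17->8, 3->2, 15->6, 12->5
rank(y): 9->5, 16->8, 15->7, 2->2, 7->4, 3->3, 11->6, 1->1
Step 2: d_i = R_x(i) - R_y(i); compute d_i^2.
  (3-5)^2=4, (7-8)^2=1, (1-7)^2=36, (4-2)^2=4, (8-4)^2=16, (2-3)^2=1, (6-6)^2=0, (5-1)^2=16
sum(d^2) = 78.
Step 3: rho = 1 - 6*78 / (8*(8^2 - 1)) = 1 - 468/504 = 0.071429.
Step 4: Under H0, t = rho * sqrt((n-2)/(1-rho^2)) = 0.1754 ~ t(6).
Step 5: Two-sided p-value from the t-distribution with 6 df = 0.866526.
Step 6: alpha = 0.05. fail to reject H0.

rho = 0.0714, p = 0.866526, fail to reject H0 at alpha = 0.05.


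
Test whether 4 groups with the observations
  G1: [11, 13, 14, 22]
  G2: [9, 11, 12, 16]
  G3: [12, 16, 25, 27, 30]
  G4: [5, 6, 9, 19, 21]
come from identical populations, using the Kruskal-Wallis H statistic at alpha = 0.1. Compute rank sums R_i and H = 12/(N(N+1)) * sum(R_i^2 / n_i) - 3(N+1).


Step 1: Combine all N = 18 observations and assign midranks.
sorted (value, group, rank): (5,G4,1), (6,G4,2), (9,G2,3.5), (9,G4,3.5), (11,G1,5.5), (11,G2,5.5), (12,G2,7.5), (12,G3,7.5), (13,G1,9), (14,G1,10), (16,G2,11.5), (16,G3,11.5), (19,G4,13), (21,G4,14), (22,G1,15), (25,G3,16), (27,G3,17), (30,G3,18)
Step 2: Sum ranks within each group.
R_1 = 39.5 (n_1 = 4)
R_2 = 28 (n_2 = 4)
R_3 = 70 (n_3 = 5)
R_4 = 33.5 (n_4 = 5)
Step 3: H = 12/(N(N+1)) * sum(R_i^2/n_i) - 3(N+1)
     = 12/(18*19) * (39.5^2/4 + 28^2/4 + 70^2/5 + 33.5^2/5) - 3*19
     = 0.035088 * 1790.51 - 57
     = 5.825000.
Step 4: Ties present; correction factor C = 1 - 24/(18^3 - 18) = 0.995872. Corrected H = 5.825000 / 0.995872 = 5.849145.
Step 5: Under H0, H ~ chi^2(3); p-value = 0.119185.
Step 6: alpha = 0.1. fail to reject H0.

H = 5.8491, df = 3, p = 0.119185, fail to reject H0.


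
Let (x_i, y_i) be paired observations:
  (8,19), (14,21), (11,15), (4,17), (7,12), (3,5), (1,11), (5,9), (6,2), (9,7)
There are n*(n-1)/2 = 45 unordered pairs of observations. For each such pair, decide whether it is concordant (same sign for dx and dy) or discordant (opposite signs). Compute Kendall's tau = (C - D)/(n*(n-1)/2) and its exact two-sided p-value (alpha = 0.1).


Step 1: Enumerate the 45 unordered pairs (i,j) with i<j and classify each by sign(x_j-x_i) * sign(y_j-y_i).
  (1,2):dx=+6,dy=+2->C; (1,3):dx=+3,dy=-4->D; (1,4):dx=-4,dy=-2->C; (1,5):dx=-1,dy=-7->C
  (1,6):dx=-5,dy=-14->C; (1,7):dx=-7,dy=-8->C; (1,8):dx=-3,dy=-10->C; (1,9):dx=-2,dy=-17->C
  (1,10):dx=+1,dy=-12->D; (2,3):dx=-3,dy=-6->C; (2,4):dx=-10,dy=-4->C; (2,5):dx=-7,dy=-9->C
  (2,6):dx=-11,dy=-16->C; (2,7):dx=-13,dy=-10->C; (2,8):dx=-9,dy=-12->C; (2,9):dx=-8,dy=-19->C
  (2,10):dx=-5,dy=-14->C; (3,4):dx=-7,dy=+2->D; (3,5):dx=-4,dy=-3->C; (3,6):dx=-8,dy=-10->C
  (3,7):dx=-10,dy=-4->C; (3,8):dx=-6,dy=-6->C; (3,9):dx=-5,dy=-13->C; (3,10):dx=-2,dy=-8->C
  (4,5):dx=+3,dy=-5->D; (4,6):dx=-1,dy=-12->C; (4,7):dx=-3,dy=-6->C; (4,8):dx=+1,dy=-8->D
  (4,9):dx=+2,dy=-15->D; (4,10):dx=+5,dy=-10->D; (5,6):dx=-4,dy=-7->C; (5,7):dx=-6,dy=-1->C
  (5,8):dx=-2,dy=-3->C; (5,9):dx=-1,dy=-10->C; (5,10):dx=+2,dy=-5->D; (6,7):dx=-2,dy=+6->D
  (6,8):dx=+2,dy=+4->C; (6,9):dx=+3,dy=-3->D; (6,10):dx=+6,dy=+2->C; (7,8):dx=+4,dy=-2->D
  (7,9):dx=+5,dy=-9->D; (7,10):dx=+8,dy=-4->D; (8,9):dx=+1,dy=-7->D; (8,10):dx=+4,dy=-2->D
  (9,10):dx=+3,dy=+5->C
Step 2: C = 30, D = 15, total pairs = 45.
Step 3: tau = (C - D)/(n(n-1)/2) = (30 - 15)/45 = 0.333333.
Step 4: Exact two-sided p-value (enumerate n! = 3628800 permutations of y under H0): p = 0.216373.
Step 5: alpha = 0.1. fail to reject H0.

tau_b = 0.3333 (C=30, D=15), p = 0.216373, fail to reject H0.


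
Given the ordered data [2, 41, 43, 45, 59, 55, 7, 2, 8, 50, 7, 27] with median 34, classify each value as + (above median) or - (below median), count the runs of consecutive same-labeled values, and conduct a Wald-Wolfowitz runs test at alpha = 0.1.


Step 1: Compute median = 34; label A = above, B = below.
Labels in order: BAAAAABBBABB  (n_A = 6, n_B = 6)
Step 2: Count runs R = 5.
Step 3: Under H0 (random ordering), E[R] = 2*n_A*n_B/(n_A+n_B) + 1 = 2*6*6/12 + 1 = 7.0000.
        Var[R] = 2*n_A*n_B*(2*n_A*n_B - n_A - n_B) / ((n_A+n_B)^2 * (n_A+n_B-1)) = 4320/1584 = 2.7273.
        SD[R] = 1.6514.
Step 4: Continuity-corrected z = (R + 0.5 - E[R]) / SD[R] = (5 + 0.5 - 7.0000) / 1.6514 = -0.9083.
Step 5: Two-sided p-value via normal approximation = 2*(1 - Phi(|z|)) = 0.363722.
Step 6: alpha = 0.1. fail to reject H0.

R = 5, z = -0.9083, p = 0.363722, fail to reject H0.


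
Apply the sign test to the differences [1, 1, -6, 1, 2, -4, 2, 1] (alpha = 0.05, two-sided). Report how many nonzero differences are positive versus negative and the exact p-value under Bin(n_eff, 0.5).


Step 1: Discard zero differences. Original n = 8; n_eff = number of nonzero differences = 8.
Nonzero differences (with sign): +1, +1, -6, +1, +2, -4, +2, +1
Step 2: Count signs: positive = 6, negative = 2.
Step 3: Under H0: P(positive) = 0.5, so the number of positives S ~ Bin(8, 0.5).
Step 4: Two-sided exact p-value = sum of Bin(8,0.5) probabilities at or below the observed probability = 0.289062.
Step 5: alpha = 0.05. fail to reject H0.

n_eff = 8, pos = 6, neg = 2, p = 0.289062, fail to reject H0.


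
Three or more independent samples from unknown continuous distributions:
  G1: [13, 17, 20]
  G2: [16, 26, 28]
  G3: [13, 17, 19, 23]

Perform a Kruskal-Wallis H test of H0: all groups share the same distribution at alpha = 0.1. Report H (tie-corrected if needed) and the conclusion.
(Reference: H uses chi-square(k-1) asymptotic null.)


Step 1: Combine all N = 10 observations and assign midranks.
sorted (value, group, rank): (13,G1,1.5), (13,G3,1.5), (16,G2,3), (17,G1,4.5), (17,G3,4.5), (19,G3,6), (20,G1,7), (23,G3,8), (26,G2,9), (28,G2,10)
Step 2: Sum ranks within each group.
R_1 = 13 (n_1 = 3)
R_2 = 22 (n_2 = 3)
R_3 = 20 (n_3 = 4)
Step 3: H = 12/(N(N+1)) * sum(R_i^2/n_i) - 3(N+1)
     = 12/(10*11) * (13^2/3 + 22^2/3 + 20^2/4) - 3*11
     = 0.109091 * 317.667 - 33
     = 1.654545.
Step 4: Ties present; correction factor C = 1 - 12/(10^3 - 10) = 0.987879. Corrected H = 1.654545 / 0.987879 = 1.674847.
Step 5: Under H0, H ~ chi^2(2); p-value = 0.432824.
Step 6: alpha = 0.1. fail to reject H0.

H = 1.6748, df = 2, p = 0.432824, fail to reject H0.


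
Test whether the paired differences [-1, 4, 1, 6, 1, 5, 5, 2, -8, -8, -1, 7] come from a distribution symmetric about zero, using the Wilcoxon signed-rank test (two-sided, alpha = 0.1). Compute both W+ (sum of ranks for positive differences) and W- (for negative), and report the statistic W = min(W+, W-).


Step 1: Drop any zero differences (none here) and take |d_i|.
|d| = [1, 4, 1, 6, 1, 5, 5, 2, 8, 8, 1, 7]
Step 2: Midrank |d_i| (ties get averaged ranks).
ranks: |1|->2.5, |4|->6, |1|->2.5, |6|->9, |1|->2.5, |5|->7.5, |5|->7.5, |2|->5, |8|->11.5, |8|->11.5, |1|->2.5, |7|->10
Step 3: Attach original signs; sum ranks with positive sign and with negative sign.
W+ = 6 + 2.5 + 9 + 2.5 + 7.5 + 7.5 + 5 + 10 = 50
W- = 2.5 + 11.5 + 11.5 + 2.5 = 28
(Check: W+ + W- = 78 should equal n(n+1)/2 = 78.)
Step 4: Test statistic W = min(W+, W-) = 28.
Step 5: Ties in |d|, so use the tie-corrected normal approximation.
        E[W] = n(n+1)/4 = 12*13/4 = 39.
        Tie groups: |d|=1 (t=4), |d|=5 (t=2), |d|=8 (t=2); sum(t^3 - t) = 72.
        Var[W] = n(n+1)(2n+1)/24 - sum(t^3-t)/48 = 3900/24 - 72/48 = 161.
        z = (W - E[W]) / sqrt(Var[W]) = (28 - 39) / 12.6886 = -0.8669.
        Two-sided p = 2*Phi(z) = 0.385985.
Step 6: alpha = 0.1. fail to reject H0.

W+ = 50, W- = 28, W = min = 28, p = 0.385985, fail to reject H0.


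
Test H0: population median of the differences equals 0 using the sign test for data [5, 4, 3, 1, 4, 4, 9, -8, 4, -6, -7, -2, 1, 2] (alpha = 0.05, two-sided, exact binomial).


Step 1: Discard zero differences. Original n = 14; n_eff = number of nonzero differences = 14.
Nonzero differences (with sign): +5, +4, +3, +1, +4, +4, +9, -8, +4, -6, -7, -2, +1, +2
Step 2: Count signs: positive = 10, negative = 4.
Step 3: Under H0: P(positive) = 0.5, so the number of positives S ~ Bin(14, 0.5).
Step 4: Two-sided exact p-value = sum of Bin(14,0.5) probabilities at or below the observed probability = 0.179565.
Step 5: alpha = 0.05. fail to reject H0.

n_eff = 14, pos = 10, neg = 4, p = 0.179565, fail to reject H0.


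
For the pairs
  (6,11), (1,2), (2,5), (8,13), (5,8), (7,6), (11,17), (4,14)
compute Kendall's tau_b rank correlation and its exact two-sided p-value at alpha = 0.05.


Step 1: Enumerate the 28 unordered pairs (i,j) with i<j and classify each by sign(x_j-x_i) * sign(y_j-y_i).
  (1,2):dx=-5,dy=-9->C; (1,3):dx=-4,dy=-6->C; (1,4):dx=+2,dy=+2->C; (1,5):dx=-1,dy=-3->C
  (1,6):dx=+1,dy=-5->D; (1,7):dx=+5,dy=+6->C; (1,8):dx=-2,dy=+3->D; (2,3):dx=+1,dy=+3->C
  (2,4):dx=+7,dy=+11->C; (2,5):dx=+4,dy=+6->C; (2,6):dx=+6,dy=+4->C; (2,7):dx=+10,dy=+15->C
  (2,8):dx=+3,dy=+12->C; (3,4):dx=+6,dy=+8->C; (3,5):dx=+3,dy=+3->C; (3,6):dx=+5,dy=+1->C
  (3,7):dx=+9,dy=+12->C; (3,8):dx=+2,dy=+9->C; (4,5):dx=-3,dy=-5->C; (4,6):dx=-1,dy=-7->C
  (4,7):dx=+3,dy=+4->C; (4,8):dx=-4,dy=+1->D; (5,6):dx=+2,dy=-2->D; (5,7):dx=+6,dy=+9->C
  (5,8):dx=-1,dy=+6->D; (6,7):dx=+4,dy=+11->C; (6,8):dx=-3,dy=+8->D; (7,8):dx=-7,dy=-3->C
Step 2: C = 22, D = 6, total pairs = 28.
Step 3: tau = (C - D)/(n(n-1)/2) = (22 - 6)/28 = 0.571429.
Step 4: Exact two-sided p-value (enumerate n! = 40320 permutations of y under H0): p = 0.061012.
Step 5: alpha = 0.05. fail to reject H0.

tau_b = 0.5714 (C=22, D=6), p = 0.061012, fail to reject H0.


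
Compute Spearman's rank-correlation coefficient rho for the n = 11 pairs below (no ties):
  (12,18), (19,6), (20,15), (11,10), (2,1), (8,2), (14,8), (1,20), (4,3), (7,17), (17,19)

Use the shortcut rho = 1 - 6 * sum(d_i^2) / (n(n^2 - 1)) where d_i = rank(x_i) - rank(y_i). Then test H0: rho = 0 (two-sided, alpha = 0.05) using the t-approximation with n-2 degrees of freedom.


Step 1: Rank x and y separately (midranks; no ties here).
rank(x): 12->7, 19->10, 20->11, 11->6, 2->2, 8->5, 14->8, 1->1, 4->3, 7->4, 17->9
rank(y): 18->9, 6->4, 15->7, 10->6, 1->1, 2->2, 8->5, 20->11, 3->3, 17->8, 19->10
Step 2: d_i = R_x(i) - R_y(i); compute d_i^2.
  (7-9)^2=4, (10-4)^2=36, (11-7)^2=16, (6-6)^2=0, (2-1)^2=1, (5-2)^2=9, (8-5)^2=9, (1-11)^2=100, (3-3)^2=0, (4-8)^2=16, (9-10)^2=1
sum(d^2) = 192.
Step 3: rho = 1 - 6*192 / (11*(11^2 - 1)) = 1 - 1152/1320 = 0.127273.
Step 4: Under H0, t = rho * sqrt((n-2)/(1-rho^2)) = 0.3849 ~ t(9).
Step 5: Two-sided p-value from the t-distribution with 9 df = 0.709215.
Step 6: alpha = 0.05. fail to reject H0.

rho = 0.1273, p = 0.709215, fail to reject H0 at alpha = 0.05.


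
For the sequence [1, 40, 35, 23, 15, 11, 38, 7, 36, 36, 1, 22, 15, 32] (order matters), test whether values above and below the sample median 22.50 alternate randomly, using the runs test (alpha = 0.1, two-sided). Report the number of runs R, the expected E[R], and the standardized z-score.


Step 1: Compute median = 22.50; label A = above, B = below.
Labels in order: BAAABBABAABBBA  (n_A = 7, n_B = 7)
Step 2: Count runs R = 8.
Step 3: Under H0 (random ordering), E[R] = 2*n_A*n_B/(n_A+n_B) + 1 = 2*7*7/14 + 1 = 8.0000.
        Var[R] = 2*n_A*n_B*(2*n_A*n_B - n_A - n_B) / ((n_A+n_B)^2 * (n_A+n_B-1)) = 8232/2548 = 3.2308.
        SD[R] = 1.7974.
Step 4: R = E[R], so z = 0 with no continuity correction.
Step 5: Two-sided p-value via normal approximation = 2*(1 - Phi(|z|)) = 1.000000.
Step 6: alpha = 0.1. fail to reject H0.

R = 8, z = 0.0000, p = 1.000000, fail to reject H0.


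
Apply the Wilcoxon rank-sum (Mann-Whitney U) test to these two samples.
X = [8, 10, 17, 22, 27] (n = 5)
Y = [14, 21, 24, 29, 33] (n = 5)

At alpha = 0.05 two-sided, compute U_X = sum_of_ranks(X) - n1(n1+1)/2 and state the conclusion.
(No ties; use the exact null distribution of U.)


Step 1: Combine and sort all 10 observations; assign midranks.
sorted (value, group): (8,X), (10,X), (14,Y), (17,X), (21,Y), (22,X), (24,Y), (27,X), (29,Y), (33,Y)
ranks: 8->1, 10->2, 14->3, 17->4, 21->5, 22->6, 24->7, 27->8, 29->9, 33->10
Step 2: Rank sum for X: R1 = 1 + 2 + 4 + 6 + 8 = 21.
Step 3: U_X = R1 - n1(n1+1)/2 = 21 - 5*6/2 = 21 - 15 = 6.
       U_Y = n1*n2 - U_X = 25 - 6 = 19.
Step 4: No ties, so the exact null distribution of U (based on enumerating the C(10,5) = 252 equally likely rank assignments) gives the two-sided p-value.
Step 5: p-value = 0.222222; compare to alpha = 0.05. fail to reject H0.

U_X = 6, p = 0.222222, fail to reject H0 at alpha = 0.05.


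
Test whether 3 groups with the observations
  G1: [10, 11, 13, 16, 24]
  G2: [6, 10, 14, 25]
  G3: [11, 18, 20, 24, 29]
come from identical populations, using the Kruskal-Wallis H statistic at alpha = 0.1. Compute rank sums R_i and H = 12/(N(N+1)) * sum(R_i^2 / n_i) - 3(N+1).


Step 1: Combine all N = 14 observations and assign midranks.
sorted (value, group, rank): (6,G2,1), (10,G1,2.5), (10,G2,2.5), (11,G1,4.5), (11,G3,4.5), (13,G1,6), (14,G2,7), (16,G1,8), (18,G3,9), (20,G3,10), (24,G1,11.5), (24,G3,11.5), (25,G2,13), (29,G3,14)
Step 2: Sum ranks within each group.
R_1 = 32.5 (n_1 = 5)
R_2 = 23.5 (n_2 = 4)
R_3 = 49 (n_3 = 5)
Step 3: H = 12/(N(N+1)) * sum(R_i^2/n_i) - 3(N+1)
     = 12/(14*15) * (32.5^2/5 + 23.5^2/4 + 49^2/5) - 3*15
     = 0.057143 * 829.513 - 45
     = 2.400714.
Step 4: Ties present; correction factor C = 1 - 18/(14^3 - 14) = 0.993407. Corrected H = 2.400714 / 0.993407 = 2.416648.
Step 5: Under H0, H ~ chi^2(2); p-value = 0.298697.
Step 6: alpha = 0.1. fail to reject H0.

H = 2.4166, df = 2, p = 0.298697, fail to reject H0.


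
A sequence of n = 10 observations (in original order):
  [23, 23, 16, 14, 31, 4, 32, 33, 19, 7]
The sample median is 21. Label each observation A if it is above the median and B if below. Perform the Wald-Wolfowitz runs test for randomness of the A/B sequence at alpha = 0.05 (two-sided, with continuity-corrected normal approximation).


Step 1: Compute median = 21; label A = above, B = below.
Labels in order: AABBABAABB  (n_A = 5, n_B = 5)
Step 2: Count runs R = 6.
Step 3: Under H0 (random ordering), E[R] = 2*n_A*n_B/(n_A+n_B) + 1 = 2*5*5/10 + 1 = 6.0000.
        Var[R] = 2*n_A*n_B*(2*n_A*n_B - n_A - n_B) / ((n_A+n_B)^2 * (n_A+n_B-1)) = 2000/900 = 2.2222.
        SD[R] = 1.4907.
Step 4: R = E[R], so z = 0 with no continuity correction.
Step 5: Two-sided p-value via normal approximation = 2*(1 - Phi(|z|)) = 1.000000.
Step 6: alpha = 0.05. fail to reject H0.

R = 6, z = 0.0000, p = 1.000000, fail to reject H0.


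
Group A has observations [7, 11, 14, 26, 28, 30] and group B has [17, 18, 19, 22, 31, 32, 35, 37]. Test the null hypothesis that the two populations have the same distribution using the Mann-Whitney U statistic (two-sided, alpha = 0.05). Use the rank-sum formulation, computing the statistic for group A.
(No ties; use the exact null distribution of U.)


Step 1: Combine and sort all 14 observations; assign midranks.
sorted (value, group): (7,X), (11,X), (14,X), (17,Y), (18,Y), (19,Y), (22,Y), (26,X), (28,X), (30,X), (31,Y), (32,Y), (35,Y), (37,Y)
ranks: 7->1, 11->2, 14->3, 17->4, 18->5, 19->6, 22->7, 26->8, 28->9, 30->10, 31->11, 32->12, 35->13, 37->14
Step 2: Rank sum for X: R1 = 1 + 2 + 3 + 8 + 9 + 10 = 33.
Step 3: U_X = R1 - n1(n1+1)/2 = 33 - 6*7/2 = 33 - 21 = 12.
       U_Y = n1*n2 - U_X = 48 - 12 = 36.
Step 4: No ties, so the exact null distribution of U (based on enumerating the C(14,6) = 3003 equally likely rank assignments) gives the two-sided p-value.
Step 5: p-value = 0.141858; compare to alpha = 0.05. fail to reject H0.

U_X = 12, p = 0.141858, fail to reject H0 at alpha = 0.05.
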